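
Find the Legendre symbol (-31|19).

1

Reduce the numerator: -31 ≡ 7 (mod 19), so (-31|19) = (7|19).
Both 7 ≡ 3 and 19 ≡ 3 (mod 4), so reciprocity gives (7|19) = -(19|7). Reduce: 19 ≡ 5 (mod 7). Now have -(5|7).
5 ≡ 1 (mod 4), so quadratic reciprocity gives (5|7) = (7|5). Reduce: 7 ≡ 2 (mod 5). Now have -(2|5).
Factor out 2: 2 = 2. Since 5 ≡ 5 (mod 8), (2|5) = -1. Now have (1|5).
(1|5) = 1. Collecting the sign factors: 1.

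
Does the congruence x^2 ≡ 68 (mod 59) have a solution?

Reduce the numerator: 68 ≡ 9 (mod 59), so (68/59) = (9/59).
9 ≡ 1 (mod 4), so quadratic reciprocity gives (9/59) = (59/9). Reduce: 59 ≡ 5 (mod 9). Now have (5/9).
5 ≡ 1 (mod 4), so quadratic reciprocity gives (5/9) = (9/5). Reduce: 9 ≡ 4 (mod 5). Now have (4/5).
Factor out 2: 4 = 2^2. Since 5 ≡ 5 (mod 8), (2/5) = -1, and (2/5)^2 = +1. Now have (1/5).
(1/5) = 1. Collecting the sign factors: 1.
(68/59) = 1, and 59 is prime, so 68 is a quadratic residue mod 59.

yes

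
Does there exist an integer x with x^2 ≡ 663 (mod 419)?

(663|419)
  = (244|419)    [663 ≡ 244 mod 419]
  = (61|419)    [419 ≡ 3 mod 8 ⇒ (2|419)^2 = +1]
  = (419|61)    [QR: 61 ≡ 1 mod 4, sign kept]
  = (53|61)    [419 ≡ 53 mod 61]
  = (61|53)    [QR: 53 ≡ 1 mod 4, sign kept]
  = (8|53)    [61 ≡ 8 mod 53]
  = -(1|53)    [53 ≡ 5 mod 8 ⇒ (2|53)^3 = -1]
  = -1    [(1|53) = 1]
(663|419) = -1, and 419 is prime, so 663 is not a quadratic residue mod 419.

no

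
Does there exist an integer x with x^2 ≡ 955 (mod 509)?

no

(955/509)
  = (446/509)    [955 ≡ 446 mod 509]
  = -(223/509)    [509 ≡ 5 mod 8 ⇒ (2/509) = -1]
  = -(509/223)    [QR: 509 ≡ 1 mod 4, sign kept]
  = -(63/223)    [509 ≡ 63 mod 223]
  = (223/63)    [QR: both ≡ 3 mod 4, sign flips]
  = (34/63)    [223 ≡ 34 mod 63]
  = (17/63)    [63 ≡ 7 mod 8 ⇒ (2/63) = +1]
  = (63/17)    [QR: 17 ≡ 1 mod 4, sign kept]
  = (12/17)    [63 ≡ 12 mod 17]
  = (3/17)    [17 ≡ 1 mod 8 ⇒ (2/17)^2 = +1]
  = (17/3)    [QR: 17 ≡ 1 mod 4, sign kept]
  = (2/3)    [17 ≡ 2 mod 3]
  = -(1/3)    [3 ≡ 3 mod 8 ⇒ (2/3) = -1]
  = -1    [(1/3) = 1]
(955/509) = -1, and 509 is prime, so 955 is not a quadratic residue mod 509.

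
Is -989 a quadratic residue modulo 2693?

(-989|2693)
  = (1704|2693)    [-989 ≡ 1704 mod 2693]
  = -(213|2693)    [2693 ≡ 5 mod 8 ⇒ (2|2693)^3 = -1]
  = -(2693|213)    [QR: 213 ≡ 1 mod 4, sign kept]
  = -(137|213)    [2693 ≡ 137 mod 213]
  = -(213|137)    [QR: 137 ≡ 1 mod 4, sign kept]
  = -(76|137)    [213 ≡ 76 mod 137]
  = -(19|137)    [137 ≡ 1 mod 8 ⇒ (2|137)^2 = +1]
  = -(137|19)    [QR: 137 ≡ 1 mod 4, sign kept]
  = -(4|19)    [137 ≡ 4 mod 19]
  = -(1|19)    [19 ≡ 3 mod 8 ⇒ (2|19)^2 = +1]
  = -1    [(1|19) = 1]
The Legendre symbol is -1, so x^2 ≡ -989 (mod 2693) has no solution.

no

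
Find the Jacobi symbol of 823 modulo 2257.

-1

2257 ≡ 1 (mod 4), so quadratic reciprocity gives (823/2257) = (2257/823). Reduce: 2257 ≡ 611 (mod 823). Now have (611/823).
Both 611 ≡ 3 and 823 ≡ 3 (mod 4), so reciprocity gives (611/823) = -(823/611). Reduce: 823 ≡ 212 (mod 611). Now have -(212/611).
Factor out 2: 212 = 2^2·53. Since 611 ≡ 3 (mod 8), (2/611) = -1, and (2/611)^2 = +1. Now have -(53/611).
53 ≡ 1 (mod 4), so quadratic reciprocity gives (53/611) = (611/53). Reduce: 611 ≡ 28 (mod 53). Now have -(28/53).
Factor out 2: 28 = 2^2·7. Since 53 ≡ 5 (mod 8), (2/53) = -1, and (2/53)^2 = +1. Now have -(7/53).
53 ≡ 1 (mod 4), so quadratic reciprocity gives (7/53) = (53/7). Reduce: 53 ≡ 4 (mod 7). Now have -(4/7).
Factor out 2: 4 = 2^2. Since 7 ≡ 7 (mod 8), (2/7) = +1, and (2/7)^2 = +1. Now have -(1/7).
(1/7) = 1. Collecting the sign factors: -1.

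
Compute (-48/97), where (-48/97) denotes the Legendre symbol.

1

Reduce the numerator: -48 ≡ 49 (mod 97), so (-48/97) = (49/97).
49 ≡ 1 (mod 4), so quadratic reciprocity gives (49/97) = (97/49). Reduce: 97 ≡ 48 (mod 49). Now have (48/49).
Factor out 2: 48 = 2^4·3. Since 49 ≡ 1 (mod 8), (2/49) = +1, and (2/49)^4 = +1. Now have (3/49).
49 ≡ 1 (mod 4), so quadratic reciprocity gives (3/49) = (49/3). Reduce: 49 ≡ 1 (mod 3). Now have (1/3).
(1/3) = 1. Collecting the sign factors: 1.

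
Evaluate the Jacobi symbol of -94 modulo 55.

1

(-94 / 55)
  = (16 / 55)    [-94 ≡ 16 mod 55]
  = (1 / 55)    [55 ≡ 7 mod 8 ⇒ (2 / 55)^4 = +1]
  = 1    [(1 / 55) = 1]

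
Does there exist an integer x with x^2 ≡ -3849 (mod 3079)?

(-3849/3079)
  = (2309/3079)    [-3849 ≡ 2309 mod 3079]
  = (3079/2309)    [QR: 2309 ≡ 1 mod 4, sign kept]
  = (770/2309)    [3079 ≡ 770 mod 2309]
  = -(385/2309)    [2309 ≡ 5 mod 8 ⇒ (2/2309) = -1]
  = -(2309/385)    [QR: 385 ≡ 1 mod 4, sign kept]
  = -(384/385)    [2309 ≡ 384 mod 385]
  = -(3/385)    [385 ≡ 1 mod 8 ⇒ (2/385)^7 = +1]
  = -(385/3)    [QR: 385 ≡ 1 mod 4, sign kept]
  = -(1/3)    [385 ≡ 1 mod 3]
  = -1    [(1/3) = 1]
(-3849/3079) = -1, and 3079 is prime, so -3849 is not a quadratic residue mod 3079.

no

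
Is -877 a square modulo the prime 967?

Reduce the numerator: -877 ≡ 90 (mod 967), so (-877|967) = (90|967).
Factor out 2: 90 = 2·45. Since 967 ≡ 7 (mod 8), (2|967) = +1. Now have (45|967).
45 ≡ 1 (mod 4), so quadratic reciprocity gives (45|967) = (967|45). Reduce: 967 ≡ 22 (mod 45). Now have (22|45).
Factor out 2: 22 = 2·11. Since 45 ≡ 5 (mod 8), (2|45) = -1. Now have -(11|45).
45 ≡ 1 (mod 4), so quadratic reciprocity gives (11|45) = (45|11). Reduce: 45 ≡ 1 (mod 11). Now have -(1|11).
(1|11) = 1. Collecting the sign factors: -1.
(-877|967) = -1, and 967 is prime, so -877 is not a quadratic residue mod 967.

no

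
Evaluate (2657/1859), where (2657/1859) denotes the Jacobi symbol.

-1

Reduce the numerator: 2657 ≡ 798 (mod 1859), so (2657/1859) = (798/1859).
Factor out 2: 798 = 2·399. Since 1859 ≡ 3 (mod 8), (2/1859) = -1. Now have -(399/1859).
Both 399 ≡ 3 and 1859 ≡ 3 (mod 4), so reciprocity gives (399/1859) = -(1859/399). Reduce: 1859 ≡ 263 (mod 399). Now have (263/399).
Both 263 ≡ 3 and 399 ≡ 3 (mod 4), so reciprocity gives (263/399) = -(399/263). Reduce: 399 ≡ 136 (mod 263). Now have -(136/263).
Factor out 2: 136 = 2^3·17. Since 263 ≡ 7 (mod 8), (2/263) = +1, and (2/263)^3 = +1. Now have -(17/263).
17 ≡ 1 (mod 4), so quadratic reciprocity gives (17/263) = (263/17). Reduce: 263 ≡ 8 (mod 17). Now have -(8/17).
Factor out 2: 8 = 2^3. Since 17 ≡ 1 (mod 8), (2/17) = +1, and (2/17)^3 = +1. Now have -(1/17).
(1/17) = 1. Collecting the sign factors: -1.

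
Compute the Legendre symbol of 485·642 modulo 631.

-1

By multiplicativity, (485·642 / 631) = (485 / 631)·(642 / 631).
First factor (485 / 631):
(485 / 631)
  = (631 / 485)    [QR: 485 ≡ 1 mod 4, sign kept]
  = (146 / 485)    [631 ≡ 146 mod 485]
  = -(73 / 485)    [485 ≡ 5 mod 8 ⇒ (2 / 485) = -1]
  = -(485 / 73)    [QR: 73 ≡ 1 mod 4, sign kept]
  = -(47 / 73)    [485 ≡ 47 mod 73]
  = -(73 / 47)    [QR: 73 ≡ 1 mod 4, sign kept]
  = -(26 / 47)    [73 ≡ 26 mod 47]
  = -(13 / 47)    [47 ≡ 7 mod 8 ⇒ (2 / 47) = +1]
  = -(47 / 13)    [QR: 13 ≡ 1 mod 4, sign kept]
  = -(8 / 13)    [47 ≡ 8 mod 13]
  = (1 / 13)    [13 ≡ 5 mod 8 ⇒ (2 / 13)^3 = -1]
  = 1    [(1 / 13) = 1]
Second factor (642 / 631):
(642 / 631)
  = (11 / 631)    [642 ≡ 11 mod 631]
  = -(631 / 11)    [QR: both ≡ 3 mod 4, sign flips]
  = -(4 / 11)    [631 ≡ 4 mod 11]
  = -(1 / 11)    [11 ≡ 3 mod 8 ⇒ (2 / 11)^2 = +1]
  = -1    [(1 / 11) = 1]
Product: (1)·(-1) = -1.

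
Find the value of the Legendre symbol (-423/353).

(-423/353)
  = (423/353)    [353 ≡ 1 mod 4 ⇒ (-1/353) = +1]
  = (70/353)    [423 ≡ 70 mod 353]
  = (35/353)    [353 ≡ 1 mod 8 ⇒ (2/353) = +1]
  = (353/35)    [QR: 353 ≡ 1 mod 4, sign kept]
  = (3/35)    [353 ≡ 3 mod 35]
  = -(35/3)    [QR: both ≡ 3 mod 4, sign flips]
  = -(2/3)    [35 ≡ 2 mod 3]
  = (1/3)    [3 ≡ 3 mod 8 ⇒ (2/3) = -1]
  = 1    [(1/3) = 1]

1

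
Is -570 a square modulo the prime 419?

no

(-570|419)
  = -(570|419)    [419 ≡ 3 mod 4 ⇒ (-1|419) = -1]
  = -(151|419)    [570 ≡ 151 mod 419]
  = (419|151)    [QR: both ≡ 3 mod 4, sign flips]
  = (117|151)    [419 ≡ 117 mod 151]
  = (151|117)    [QR: 117 ≡ 1 mod 4, sign kept]
  = (34|117)    [151 ≡ 34 mod 117]
  = -(17|117)    [117 ≡ 5 mod 8 ⇒ (2|117) = -1]
  = -(117|17)    [QR: 17 ≡ 1 mod 4, sign kept]
  = -(15|17)    [117 ≡ 15 mod 17]
  = -(17|15)    [QR: 17 ≡ 1 mod 4, sign kept]
  = -(2|15)    [17 ≡ 2 mod 15]
  = -(1|15)    [15 ≡ 7 mod 8 ⇒ (2|15) = +1]
  = -1    [(1|15) = 1]
The Legendre symbol is -1, so x^2 ≡ -570 (mod 419) has no solution.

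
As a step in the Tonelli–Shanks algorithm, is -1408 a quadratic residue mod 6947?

yes

Reduce the numerator: -1408 ≡ 5539 (mod 6947), so (-1408|6947) = (5539|6947).
Both 5539 ≡ 3 and 6947 ≡ 3 (mod 4), so reciprocity gives (5539|6947) = -(6947|5539). Reduce: 6947 ≡ 1408 (mod 5539). Now have -(1408|5539).
Factor out 2: 1408 = 2^7·11. Since 5539 ≡ 3 (mod 8), (2|5539) = -1, and (2|5539)^7 = -1. Now have (11|5539).
Both 11 ≡ 3 and 5539 ≡ 3 (mod 4), so reciprocity gives (11|5539) = -(5539|11). Reduce: 5539 ≡ 6 (mod 11). Now have -(6|11).
Factor out 2: 6 = 2·3. Since 11 ≡ 3 (mod 8), (2|11) = -1. Now have (3|11).
Both 3 ≡ 3 and 11 ≡ 3 (mod 4), so reciprocity gives (3|11) = -(11|3). Reduce: 11 ≡ 2 (mod 3). Now have -(2|3).
Factor out 2: 2 = 2. Since 3 ≡ 3 (mod 8), (2|3) = -1. Now have (1|3).
(1|3) = 1. Collecting the sign factors: 1.
The Legendre symbol is 1, so x^2 ≡ -1408 (mod 6947) has solution.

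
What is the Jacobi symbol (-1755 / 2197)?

0

(-1755 / 2197)
  = (1755 / 2197)    [2197 ≡ 1 mod 4 ⇒ (-1 / 2197) = +1]
  = (2197 / 1755)    [QR: 2197 ≡ 1 mod 4, sign kept]
  = (442 / 1755)    [2197 ≡ 442 mod 1755]
  = -(221 / 1755)    [1755 ≡ 3 mod 8 ⇒ (2 / 1755) = -1]
  = -(1755 / 221)    [QR: 221 ≡ 1 mod 4, sign kept]
  = -(208 / 221)    [1755 ≡ 208 mod 221]
  = -(13 / 221)    [221 ≡ 5 mod 8 ⇒ (2 / 221)^4 = +1]
  = -(221 / 13)    [QR: 13 ≡ 1 mod 4, sign kept]
  = -(0 / 13)    [221 ≡ 0 mod 13]
  = 0    [numerator 0, gcd > 1]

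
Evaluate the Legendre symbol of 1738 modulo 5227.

Factor out 2: 1738 = 2·869. Since 5227 ≡ 3 (mod 8), (2|5227) = -1. Now have -(869|5227).
869 ≡ 1 (mod 4), so quadratic reciprocity gives (869|5227) = (5227|869). Reduce: 5227 ≡ 13 (mod 869). Now have -(13|869).
13 ≡ 1 (mod 4), so quadratic reciprocity gives (13|869) = (869|13). Reduce: 869 ≡ 11 (mod 13). Now have -(11|13).
13 ≡ 1 (mod 4), so quadratic reciprocity gives (11|13) = (13|11). Reduce: 13 ≡ 2 (mod 11). Now have -(2|11).
Factor out 2: 2 = 2. Since 11 ≡ 3 (mod 8), (2|11) = -1. Now have (1|11).
(1|11) = 1. Collecting the sign factors: 1.

1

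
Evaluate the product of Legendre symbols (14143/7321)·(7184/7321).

1

By multiplicativity, (14143·7184/7321) = (14143/7321)·(7184/7321).
First factor (14143/7321):
(14143/7321)
  = (6822/7321)    [14143 ≡ 6822 mod 7321]
  = (3411/7321)    [7321 ≡ 1 mod 8 ⇒ (2/7321) = +1]
  = (7321/3411)    [QR: 7321 ≡ 1 mod 4, sign kept]
  = (499/3411)    [7321 ≡ 499 mod 3411]
  = -(3411/499)    [QR: both ≡ 3 mod 4, sign flips]
  = -(417/499)    [3411 ≡ 417 mod 499]
  = -(499/417)    [QR: 417 ≡ 1 mod 4, sign kept]
  = -(82/417)    [499 ≡ 82 mod 417]
  = -(41/417)    [417 ≡ 1 mod 8 ⇒ (2/417) = +1]
  = -(417/41)    [QR: 41 ≡ 1 mod 4, sign kept]
  = -(7/41)    [417 ≡ 7 mod 41]
  = -(41/7)    [QR: 41 ≡ 1 mod 4, sign kept]
  = -(6/7)    [41 ≡ 6 mod 7]
  = -(3/7)    [7 ≡ 7 mod 8 ⇒ (2/7) = +1]
  = (7/3)    [QR: both ≡ 3 mod 4, sign flips]
  = (1/3)    [7 ≡ 1 mod 3]
  = 1    [(1/3) = 1]
Second factor (7184/7321):
(7184/7321)
  = (449/7321)    [7321 ≡ 1 mod 8 ⇒ (2/7321)^4 = +1]
  = (7321/449)    [QR: 449 ≡ 1 mod 4, sign kept]
  = (137/449)    [7321 ≡ 137 mod 449]
  = (449/137)    [QR: 137 ≡ 1 mod 4, sign kept]
  = (38/137)    [449 ≡ 38 mod 137]
  = (19/137)    [137 ≡ 1 mod 8 ⇒ (2/137) = +1]
  = (137/19)    [QR: 137 ≡ 1 mod 4, sign kept]
  = (4/19)    [137 ≡ 4 mod 19]
  = (1/19)    [19 ≡ 3 mod 8 ⇒ (2/19)^2 = +1]
  = 1    [(1/19) = 1]
Product: (1)·(1) = 1.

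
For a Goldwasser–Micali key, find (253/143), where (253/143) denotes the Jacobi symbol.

0

(253/143)
  = (110/143)    [253 ≡ 110 mod 143]
  = (55/143)    [143 ≡ 7 mod 8 ⇒ (2/143) = +1]
  = -(143/55)    [QR: both ≡ 3 mod 4, sign flips]
  = -(33/55)    [143 ≡ 33 mod 55]
  = -(55/33)    [QR: 33 ≡ 1 mod 4, sign kept]
  = -(22/33)    [55 ≡ 22 mod 33]
  = -(11/33)    [33 ≡ 1 mod 8 ⇒ (2/33) = +1]
  = -(33/11)    [QR: 33 ≡ 1 mod 4, sign kept]
  = -(0/11)    [33 ≡ 0 mod 11]
  = 0    [numerator 0, gcd > 1]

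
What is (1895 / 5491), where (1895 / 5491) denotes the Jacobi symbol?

(1895 / 5491)
  = -(5491 / 1895)    [QR: both ≡ 3 mod 4, sign flips]
  = -(1701 / 1895)    [5491 ≡ 1701 mod 1895]
  = -(1895 / 1701)    [QR: 1701 ≡ 1 mod 4, sign kept]
  = -(194 / 1701)    [1895 ≡ 194 mod 1701]
  = (97 / 1701)    [1701 ≡ 5 mod 8 ⇒ (2 / 1701) = -1]
  = (1701 / 97)    [QR: 97 ≡ 1 mod 4, sign kept]
  = (52 / 97)    [1701 ≡ 52 mod 97]
  = (13 / 97)    [97 ≡ 1 mod 8 ⇒ (2 / 97)^2 = +1]
  = (97 / 13)    [QR: 13 ≡ 1 mod 4, sign kept]
  = (6 / 13)    [97 ≡ 6 mod 13]
  = -(3 / 13)    [13 ≡ 5 mod 8 ⇒ (2 / 13) = -1]
  = -(13 / 3)    [QR: 13 ≡ 1 mod 4, sign kept]
  = -(1 / 3)    [13 ≡ 1 mod 3]
  = -1    [(1 / 3) = 1]

-1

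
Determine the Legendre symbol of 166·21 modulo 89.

By multiplicativity, (166·21/89) = (166/89)·(21/89).
First factor (166/89):
Reduce the numerator: 166 ≡ 77 (mod 89), so (166/89) = (77/89).
77 ≡ 1 (mod 4), so quadratic reciprocity gives (77/89) = (89/77). Reduce: 89 ≡ 12 (mod 77). Now have (12/77).
Factor out 2: 12 = 2^2·3. Since 77 ≡ 5 (mod 8), (2/77) = -1, and (2/77)^2 = +1. Now have (3/77).
77 ≡ 1 (mod 4), so quadratic reciprocity gives (3/77) = (77/3). Reduce: 77 ≡ 2 (mod 3). Now have (2/3).
Factor out 2: 2 = 2. Since 3 ≡ 3 (mod 8), (2/3) = -1. Now have -(1/3).
(1/3) = 1. Collecting the sign factors: -1.
Second factor (21/89):
21 ≡ 1 (mod 4), so quadratic reciprocity gives (21/89) = (89/21). Reduce: 89 ≡ 5 (mod 21). Now have (5/21).
5 ≡ 1 (mod 4), so quadratic reciprocity gives (5/21) = (21/5). Reduce: 21 ≡ 1 (mod 5). Now have (1/5).
(1/5) = 1. Collecting the sign factors: 1.
Product: (-1)·(1) = -1.

-1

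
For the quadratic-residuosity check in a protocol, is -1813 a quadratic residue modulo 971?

no

(-1813/971)
  = (129/971)    [-1813 ≡ 129 mod 971]
  = (971/129)    [QR: 129 ≡ 1 mod 4, sign kept]
  = (68/129)    [971 ≡ 68 mod 129]
  = (17/129)    [129 ≡ 1 mod 8 ⇒ (2/129)^2 = +1]
  = (129/17)    [QR: 17 ≡ 1 mod 4, sign kept]
  = (10/17)    [129 ≡ 10 mod 17]
  = (5/17)    [17 ≡ 1 mod 8 ⇒ (2/17) = +1]
  = (17/5)    [QR: 5 ≡ 1 mod 4, sign kept]
  = (2/5)    [17 ≡ 2 mod 5]
  = -(1/5)    [5 ≡ 5 mod 8 ⇒ (2/5) = -1]
  = -1    [(1/5) = 1]
(-1813/971) = -1, and 971 is prime, so -1813 is not a quadratic residue mod 971.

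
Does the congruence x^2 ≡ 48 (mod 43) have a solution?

no

(48/43)
  = (5/43)    [48 ≡ 5 mod 43]
  = (43/5)    [QR: 5 ≡ 1 mod 4, sign kept]
  = (3/5)    [43 ≡ 3 mod 5]
  = (5/3)    [QR: 5 ≡ 1 mod 4, sign kept]
  = (2/3)    [5 ≡ 2 mod 3]
  = -(1/3)    [3 ≡ 3 mod 8 ⇒ (2/3) = -1]
  = -1    [(1/3) = 1]
(48/43) = -1, and 43 is prime, so 48 is not a quadratic residue mod 43.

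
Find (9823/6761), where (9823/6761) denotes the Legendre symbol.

1

(9823/6761)
  = (3062/6761)    [9823 ≡ 3062 mod 6761]
  = (1531/6761)    [6761 ≡ 1 mod 8 ⇒ (2/6761) = +1]
  = (6761/1531)    [QR: 6761 ≡ 1 mod 4, sign kept]
  = (637/1531)    [6761 ≡ 637 mod 1531]
  = (1531/637)    [QR: 637 ≡ 1 mod 4, sign kept]
  = (257/637)    [1531 ≡ 257 mod 637]
  = (637/257)    [QR: 257 ≡ 1 mod 4, sign kept]
  = (123/257)    [637 ≡ 123 mod 257]
  = (257/123)    [QR: 257 ≡ 1 mod 4, sign kept]
  = (11/123)    [257 ≡ 11 mod 123]
  = -(123/11)    [QR: both ≡ 3 mod 4, sign flips]
  = -(2/11)    [123 ≡ 2 mod 11]
  = (1/11)    [11 ≡ 3 mod 8 ⇒ (2/11) = -1]
  = 1    [(1/11) = 1]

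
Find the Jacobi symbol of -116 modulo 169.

Reduce the numerator: -116 ≡ 53 (mod 169), so (-116/169) = (53/169).
53 ≡ 1 (mod 4), so quadratic reciprocity gives (53/169) = (169/53). Reduce: 169 ≡ 10 (mod 53). Now have (10/53).
Factor out 2: 10 = 2·5. Since 53 ≡ 5 (mod 8), (2/53) = -1. Now have -(5/53).
5 ≡ 1 (mod 4), so quadratic reciprocity gives (5/53) = (53/5). Reduce: 53 ≡ 3 (mod 5). Now have -(3/5).
5 ≡ 1 (mod 4), so quadratic reciprocity gives (3/5) = (5/3). Reduce: 5 ≡ 2 (mod 3). Now have -(2/3).
Factor out 2: 2 = 2. Since 3 ≡ 3 (mod 8), (2/3) = -1. Now have (1/3).
(1/3) = 1. Collecting the sign factors: 1.

1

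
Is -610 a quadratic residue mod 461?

Pull out -1: (-610|461) = (-1|461)·(610|461). Since 461 ≡ 1 (mod 4), (-1|461) = +1. Now have (610|461).
Reduce the numerator: 610 ≡ 149 (mod 461), so (610|461) = (149|461).
149 ≡ 1 (mod 4), so quadratic reciprocity gives (149|461) = (461|149). Reduce: 461 ≡ 14 (mod 149). Now have (14|149).
Factor out 2: 14 = 2·7. Since 149 ≡ 5 (mod 8), (2|149) = -1. Now have -(7|149).
149 ≡ 1 (mod 4), so quadratic reciprocity gives (7|149) = (149|7). Reduce: 149 ≡ 2 (mod 7). Now have -(2|7).
Factor out 2: 2 = 2. Since 7 ≡ 7 (mod 8), (2|7) = +1. Now have -(1|7).
(1|7) = 1. Collecting the sign factors: -1.
(-610|461) = -1, and 461 is prime, so -610 is not a quadratic residue mod 461.

no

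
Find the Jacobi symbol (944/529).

(944/529)
  = (415/529)    [944 ≡ 415 mod 529]
  = (529/415)    [QR: 529 ≡ 1 mod 4, sign kept]
  = (114/415)    [529 ≡ 114 mod 415]
  = (57/415)    [415 ≡ 7 mod 8 ⇒ (2/415) = +1]
  = (415/57)    [QR: 57 ≡ 1 mod 4, sign kept]
  = (16/57)    [415 ≡ 16 mod 57]
  = (1/57)    [57 ≡ 1 mod 8 ⇒ (2/57)^4 = +1]
  = 1    [(1/57) = 1]

1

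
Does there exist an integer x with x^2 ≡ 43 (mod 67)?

no

(43|67)
  = -(67|43)    [QR: both ≡ 3 mod 4, sign flips]
  = -(24|43)    [67 ≡ 24 mod 43]
  = (3|43)    [43 ≡ 3 mod 8 ⇒ (2|43)^3 = -1]
  = -(43|3)    [QR: both ≡ 3 mod 4, sign flips]
  = -(1|3)    [43 ≡ 1 mod 3]
  = -1    [(1|3) = 1]
(43|67) = -1, and 67 is prime, so 43 is not a quadratic residue mod 67.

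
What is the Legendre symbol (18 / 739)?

Factor out 2: 18 = 2·9. Since 739 ≡ 3 (mod 8), (2 / 739) = -1. Now have -(9 / 739).
9 ≡ 1 (mod 4), so quadratic reciprocity gives (9 / 739) = (739 / 9). Reduce: 739 ≡ 1 (mod 9). Now have -(1 / 9).
(1 / 9) = 1. Collecting the sign factors: -1.

-1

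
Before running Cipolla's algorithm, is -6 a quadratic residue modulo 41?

(-6/41)
  = (6/41)    [41 ≡ 1 mod 4 ⇒ (-1/41) = +1]
  = (3/41)    [41 ≡ 1 mod 8 ⇒ (2/41) = +1]
  = (41/3)    [QR: 41 ≡ 1 mod 4, sign kept]
  = (2/3)    [41 ≡ 2 mod 3]
  = -(1/3)    [3 ≡ 3 mod 8 ⇒ (2/3) = -1]
  = -1    [(1/3) = 1]
The Legendre symbol is -1, so x^2 ≡ -6 (mod 41) has no solution.

no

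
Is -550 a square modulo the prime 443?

no

(-550/443)
  = -(550/443)    [443 ≡ 3 mod 4 ⇒ (-1/443) = -1]
  = -(107/443)    [550 ≡ 107 mod 443]
  = (443/107)    [QR: both ≡ 3 mod 4, sign flips]
  = (15/107)    [443 ≡ 15 mod 107]
  = -(107/15)    [QR: both ≡ 3 mod 4, sign flips]
  = -(2/15)    [107 ≡ 2 mod 15]
  = -(1/15)    [15 ≡ 7 mod 8 ⇒ (2/15) = +1]
  = -1    [(1/15) = 1]
The Legendre symbol is -1, so x^2 ≡ -550 (mod 443) has no solution.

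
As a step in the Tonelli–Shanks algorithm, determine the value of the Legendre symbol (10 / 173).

1

(10 / 173)
  = -(5 / 173)    [173 ≡ 5 mod 8 ⇒ (2 / 173) = -1]
  = -(173 / 5)    [QR: 5 ≡ 1 mod 4, sign kept]
  = -(3 / 5)    [173 ≡ 3 mod 5]
  = -(5 / 3)    [QR: 5 ≡ 1 mod 4, sign kept]
  = -(2 / 3)    [5 ≡ 2 mod 3]
  = (1 / 3)    [3 ≡ 3 mod 8 ⇒ (2 / 3) = -1]
  = 1    [(1 / 3) = 1]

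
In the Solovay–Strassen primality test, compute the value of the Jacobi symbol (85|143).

85 ≡ 1 (mod 4), so quadratic reciprocity gives (85|143) = (143|85). Reduce: 143 ≡ 58 (mod 85). Now have (58|85).
Factor out 2: 58 = 2·29. Since 85 ≡ 5 (mod 8), (2|85) = -1. Now have -(29|85).
29 ≡ 1 (mod 4), so quadratic reciprocity gives (29|85) = (85|29). Reduce: 85 ≡ 27 (mod 29). Now have -(27|29).
29 ≡ 1 (mod 4), so quadratic reciprocity gives (27|29) = (29|27). Reduce: 29 ≡ 2 (mod 27). Now have -(2|27).
Factor out 2: 2 = 2. Since 27 ≡ 3 (mod 8), (2|27) = -1. Now have (1|27).
(1|27) = 1. Collecting the sign factors: 1.

1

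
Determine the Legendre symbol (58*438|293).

1

By multiplicativity, (58·438|293) = (58|293)·(438|293).
First factor (58|293):
(58|293)
  = -(29|293)    [293 ≡ 5 mod 8 ⇒ (2|293) = -1]
  = -(293|29)    [QR: 29 ≡ 1 mod 4, sign kept]
  = -(3|29)    [293 ≡ 3 mod 29]
  = -(29|3)    [QR: 29 ≡ 1 mod 4, sign kept]
  = -(2|3)    [29 ≡ 2 mod 3]
  = (1|3)    [3 ≡ 3 mod 8 ⇒ (2|3) = -1]
  = 1    [(1|3) = 1]
Second factor (438|293):
(438|293)
  = (145|293)    [438 ≡ 145 mod 293]
  = (293|145)    [QR: 145 ≡ 1 mod 4, sign kept]
  = (3|145)    [293 ≡ 3 mod 145]
  = (145|3)    [QR: 145 ≡ 1 mod 4, sign kept]
  = (1|3)    [145 ≡ 1 mod 3]
  = 1    [(1|3) = 1]
Product: (1)·(1) = 1.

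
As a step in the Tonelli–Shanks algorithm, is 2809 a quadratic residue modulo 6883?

yes

(2809|6883)
  = (6883|2809)    [QR: 2809 ≡ 1 mod 4, sign kept]
  = (1265|2809)    [6883 ≡ 1265 mod 2809]
  = (2809|1265)    [QR: 1265 ≡ 1 mod 4, sign kept]
  = (279|1265)    [2809 ≡ 279 mod 1265]
  = (1265|279)    [QR: 1265 ≡ 1 mod 4, sign kept]
  = (149|279)    [1265 ≡ 149 mod 279]
  = (279|149)    [QR: 149 ≡ 1 mod 4, sign kept]
  = (130|149)    [279 ≡ 130 mod 149]
  = -(65|149)    [149 ≡ 5 mod 8 ⇒ (2|149) = -1]
  = -(149|65)    [QR: 65 ≡ 1 mod 4, sign kept]
  = -(19|65)    [149 ≡ 19 mod 65]
  = -(65|19)    [QR: 65 ≡ 1 mod 4, sign kept]
  = -(8|19)    [65 ≡ 8 mod 19]
  = (1|19)    [19 ≡ 3 mod 8 ⇒ (2|19)^3 = -1]
  = 1    [(1|19) = 1]
The Legendre symbol is 1, so x^2 ≡ 2809 (mod 6883) has solution.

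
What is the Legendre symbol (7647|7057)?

-1

Reduce the numerator: 7647 ≡ 590 (mod 7057), so (7647|7057) = (590|7057).
Factor out 2: 590 = 2·295. Since 7057 ≡ 1 (mod 8), (2|7057) = +1. Now have (295|7057).
7057 ≡ 1 (mod 4), so quadratic reciprocity gives (295|7057) = (7057|295). Reduce: 7057 ≡ 272 (mod 295). Now have (272|295).
Factor out 2: 272 = 2^4·17. Since 295 ≡ 7 (mod 8), (2|295) = +1, and (2|295)^4 = +1. Now have (17|295).
17 ≡ 1 (mod 4), so quadratic reciprocity gives (17|295) = (295|17). Reduce: 295 ≡ 6 (mod 17). Now have (6|17).
Factor out 2: 6 = 2·3. Since 17 ≡ 1 (mod 8), (2|17) = +1. Now have (3|17).
17 ≡ 1 (mod 4), so quadratic reciprocity gives (3|17) = (17|3). Reduce: 17 ≡ 2 (mod 3). Now have (2|3).
Factor out 2: 2 = 2. Since 3 ≡ 3 (mod 8), (2|3) = -1. Now have -(1|3).
(1|3) = 1. Collecting the sign factors: -1.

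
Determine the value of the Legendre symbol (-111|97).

-1

Pull out -1: (-111|97) = (-1|97)·(111|97). Since 97 ≡ 1 (mod 4), (-1|97) = +1. Now have (111|97).
Reduce the numerator: 111 ≡ 14 (mod 97), so (111|97) = (14|97).
Factor out 2: 14 = 2·7. Since 97 ≡ 1 (mod 8), (2|97) = +1. Now have (7|97).
97 ≡ 1 (mod 4), so quadratic reciprocity gives (7|97) = (97|7). Reduce: 97 ≡ 6 (mod 7). Now have (6|7).
Factor out 2: 6 = 2·3. Since 7 ≡ 7 (mod 8), (2|7) = +1. Now have (3|7).
Both 3 ≡ 3 and 7 ≡ 3 (mod 4), so reciprocity gives (3|7) = -(7|3). Reduce: 7 ≡ 1 (mod 3). Now have -(1|3).
(1|3) = 1. Collecting the sign factors: -1.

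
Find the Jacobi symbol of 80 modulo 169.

1

(80/169)
  = (5/169)    [169 ≡ 1 mod 8 ⇒ (2/169)^4 = +1]
  = (169/5)    [QR: 5 ≡ 1 mod 4, sign kept]
  = (4/5)    [169 ≡ 4 mod 5]
  = (1/5)    [5 ≡ 5 mod 8 ⇒ (2/5)^2 = +1]
  = 1    [(1/5) = 1]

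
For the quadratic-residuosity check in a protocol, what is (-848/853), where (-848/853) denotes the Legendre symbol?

-1

(-848/853)
  = (848/853)    [853 ≡ 1 mod 4 ⇒ (-1/853) = +1]
  = (53/853)    [853 ≡ 5 mod 8 ⇒ (2/853)^4 = +1]
  = (853/53)    [QR: 53 ≡ 1 mod 4, sign kept]
  = (5/53)    [853 ≡ 5 mod 53]
  = (53/5)    [QR: 5 ≡ 1 mod 4, sign kept]
  = (3/5)    [53 ≡ 3 mod 5]
  = (5/3)    [QR: 5 ≡ 1 mod 4, sign kept]
  = (2/3)    [5 ≡ 2 mod 3]
  = -(1/3)    [3 ≡ 3 mod 8 ⇒ (2/3) = -1]
  = -1    [(1/3) = 1]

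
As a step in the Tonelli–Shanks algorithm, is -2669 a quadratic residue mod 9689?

no

(-2669/9689)
  = (7020/9689)    [-2669 ≡ 7020 mod 9689]
  = (1755/9689)    [9689 ≡ 1 mod 8 ⇒ (2/9689)^2 = +1]
  = (9689/1755)    [QR: 9689 ≡ 1 mod 4, sign kept]
  = (914/1755)    [9689 ≡ 914 mod 1755]
  = -(457/1755)    [1755 ≡ 3 mod 8 ⇒ (2/1755) = -1]
  = -(1755/457)    [QR: 457 ≡ 1 mod 4, sign kept]
  = -(384/457)    [1755 ≡ 384 mod 457]
  = -(3/457)    [457 ≡ 1 mod 8 ⇒ (2/457)^7 = +1]
  = -(457/3)    [QR: 457 ≡ 1 mod 4, sign kept]
  = -(1/3)    [457 ≡ 1 mod 3]
  = -1    [(1/3) = 1]
The Legendre symbol is -1, so x^2 ≡ -2669 (mod 9689) has no solution.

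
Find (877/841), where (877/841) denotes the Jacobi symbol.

Reduce the numerator: 877 ≡ 36 (mod 841), so (877/841) = (36/841).
Factor out 2: 36 = 2^2·9. Since 841 ≡ 1 (mod 8), (2/841) = +1, and (2/841)^2 = +1. Now have (9/841).
9 ≡ 1 (mod 4), so quadratic reciprocity gives (9/841) = (841/9). Reduce: 841 ≡ 4 (mod 9). Now have (4/9).
Factor out 2: 4 = 2^2. Since 9 ≡ 1 (mod 8), (2/9) = +1, and (2/9)^2 = +1. Now have (1/9).
(1/9) = 1. Collecting the sign factors: 1.

1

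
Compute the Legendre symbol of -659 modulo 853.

1

Reduce the numerator: -659 ≡ 194 (mod 853), so (-659 / 853) = (194 / 853).
Factor out 2: 194 = 2·97. Since 853 ≡ 5 (mod 8), (2 / 853) = -1. Now have -(97 / 853).
97 ≡ 1 (mod 4), so quadratic reciprocity gives (97 / 853) = (853 / 97). Reduce: 853 ≡ 77 (mod 97). Now have -(77 / 97).
77 ≡ 1 (mod 4), so quadratic reciprocity gives (77 / 97) = (97 / 77). Reduce: 97 ≡ 20 (mod 77). Now have -(20 / 77).
Factor out 2: 20 = 2^2·5. Since 77 ≡ 5 (mod 8), (2 / 77) = -1, and (2 / 77)^2 = +1. Now have -(5 / 77).
5 ≡ 1 (mod 4), so quadratic reciprocity gives (5 / 77) = (77 / 5). Reduce: 77 ≡ 2 (mod 5). Now have -(2 / 5).
Factor out 2: 2 = 2. Since 5 ≡ 5 (mod 8), (2 / 5) = -1. Now have (1 / 5).
(1 / 5) = 1. Collecting the sign factors: 1.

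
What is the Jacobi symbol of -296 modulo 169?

Reduce the numerator: -296 ≡ 42 (mod 169), so (-296 / 169) = (42 / 169).
Factor out 2: 42 = 2·21. Since 169 ≡ 1 (mod 8), (2 / 169) = +1. Now have (21 / 169).
21 ≡ 1 (mod 4), so quadratic reciprocity gives (21 / 169) = (169 / 21). Reduce: 169 ≡ 1 (mod 21). Now have (1 / 21).
(1 / 21) = 1. Collecting the sign factors: 1.

1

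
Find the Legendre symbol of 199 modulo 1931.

(199 / 1931)
  = -(1931 / 199)    [QR: both ≡ 3 mod 4, sign flips]
  = -(140 / 199)    [1931 ≡ 140 mod 199]
  = -(35 / 199)    [199 ≡ 7 mod 8 ⇒ (2 / 199)^2 = +1]
  = (199 / 35)    [QR: both ≡ 3 mod 4, sign flips]
  = (24 / 35)    [199 ≡ 24 mod 35]
  = -(3 / 35)    [35 ≡ 3 mod 8 ⇒ (2 / 35)^3 = -1]
  = (35 / 3)    [QR: both ≡ 3 mod 4, sign flips]
  = (2 / 3)    [35 ≡ 2 mod 3]
  = -(1 / 3)    [3 ≡ 3 mod 8 ⇒ (2 / 3) = -1]
  = -1    [(1 / 3) = 1]

-1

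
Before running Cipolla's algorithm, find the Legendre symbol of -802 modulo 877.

1

Reduce the numerator: -802 ≡ 75 (mod 877), so (-802/877) = (75/877).
877 ≡ 1 (mod 4), so quadratic reciprocity gives (75/877) = (877/75). Reduce: 877 ≡ 52 (mod 75). Now have (52/75).
Factor out 2: 52 = 2^2·13. Since 75 ≡ 3 (mod 8), (2/75) = -1, and (2/75)^2 = +1. Now have (13/75).
13 ≡ 1 (mod 4), so quadratic reciprocity gives (13/75) = (75/13). Reduce: 75 ≡ 10 (mod 13). Now have (10/13).
Factor out 2: 10 = 2·5. Since 13 ≡ 5 (mod 8), (2/13) = -1. Now have -(5/13).
5 ≡ 1 (mod 4), so quadratic reciprocity gives (5/13) = (13/5). Reduce: 13 ≡ 3 (mod 5). Now have -(3/5).
5 ≡ 1 (mod 4), so quadratic reciprocity gives (3/5) = (5/3). Reduce: 5 ≡ 2 (mod 3). Now have -(2/3).
Factor out 2: 2 = 2. Since 3 ≡ 3 (mod 8), (2/3) = -1. Now have (1/3).
(1/3) = 1. Collecting the sign factors: 1.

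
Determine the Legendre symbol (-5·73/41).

1

By multiplicativity, (-5·73/41) = (-5/41)·(73/41).
First factor (-5/41):
Reduce the numerator: -5 ≡ 36 (mod 41), so (-5/41) = (36/41).
Factor out 2: 36 = 2^2·9. Since 41 ≡ 1 (mod 8), (2/41) = +1, and (2/41)^2 = +1. Now have (9/41).
9 ≡ 1 (mod 4), so quadratic reciprocity gives (9/41) = (41/9). Reduce: 41 ≡ 5 (mod 9). Now have (5/9).
5 ≡ 1 (mod 4), so quadratic reciprocity gives (5/9) = (9/5). Reduce: 9 ≡ 4 (mod 5). Now have (4/5).
Factor out 2: 4 = 2^2. Since 5 ≡ 5 (mod 8), (2/5) = -1, and (2/5)^2 = +1. Now have (1/5).
(1/5) = 1. Collecting the sign factors: 1.
Second factor (73/41):
Reduce the numerator: 73 ≡ 32 (mod 41), so (73/41) = (32/41).
Factor out 2: 32 = 2^5. Since 41 ≡ 1 (mod 8), (2/41) = +1, and (2/41)^5 = +1. Now have (1/41).
(1/41) = 1. Collecting the sign factors: 1.
Product: (1)·(1) = 1.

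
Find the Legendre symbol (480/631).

Factor out 2: 480 = 2^5·15. Since 631 ≡ 7 (mod 8), (2/631) = +1, and (2/631)^5 = +1. Now have (15/631).
Both 15 ≡ 3 and 631 ≡ 3 (mod 4), so reciprocity gives (15/631) = -(631/15). Reduce: 631 ≡ 1 (mod 15). Now have -(1/15).
(1/15) = 1. Collecting the sign factors: -1.

-1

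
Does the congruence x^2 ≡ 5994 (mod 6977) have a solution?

Factor out 2: 5994 = 2·2997. Since 6977 ≡ 1 (mod 8), (2/6977) = +1. Now have (2997/6977).
2997 ≡ 1 (mod 4), so quadratic reciprocity gives (2997/6977) = (6977/2997). Reduce: 6977 ≡ 983 (mod 2997). Now have (983/2997).
2997 ≡ 1 (mod 4), so quadratic reciprocity gives (983/2997) = (2997/983). Reduce: 2997 ≡ 48 (mod 983). Now have (48/983).
Factor out 2: 48 = 2^4·3. Since 983 ≡ 7 (mod 8), (2/983) = +1, and (2/983)^4 = +1. Now have (3/983).
Both 3 ≡ 3 and 983 ≡ 3 (mod 4), so reciprocity gives (3/983) = -(983/3). Reduce: 983 ≡ 2 (mod 3). Now have -(2/3).
Factor out 2: 2 = 2. Since 3 ≡ 3 (mod 8), (2/3) = -1. Now have (1/3).
(1/3) = 1. Collecting the sign factors: 1.
(5994/6977) = 1, and 6977 is prime, so 5994 is a quadratic residue mod 6977.

yes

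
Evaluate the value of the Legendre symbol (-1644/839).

-1

Reduce the numerator: -1644 ≡ 34 (mod 839), so (-1644/839) = (34/839).
Factor out 2: 34 = 2·17. Since 839 ≡ 7 (mod 8), (2/839) = +1. Now have (17/839).
17 ≡ 1 (mod 4), so quadratic reciprocity gives (17/839) = (839/17). Reduce: 839 ≡ 6 (mod 17). Now have (6/17).
Factor out 2: 6 = 2·3. Since 17 ≡ 1 (mod 8), (2/17) = +1. Now have (3/17).
17 ≡ 1 (mod 4), so quadratic reciprocity gives (3/17) = (17/3). Reduce: 17 ≡ 2 (mod 3). Now have (2/3).
Factor out 2: 2 = 2. Since 3 ≡ 3 (mod 8), (2/3) = -1. Now have -(1/3).
(1/3) = 1. Collecting the sign factors: -1.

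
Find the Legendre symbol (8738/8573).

1

Reduce the numerator: 8738 ≡ 165 (mod 8573), so (8738/8573) = (165/8573).
165 ≡ 1 (mod 4), so quadratic reciprocity gives (165/8573) = (8573/165). Reduce: 8573 ≡ 158 (mod 165). Now have (158/165).
Factor out 2: 158 = 2·79. Since 165 ≡ 5 (mod 8), (2/165) = -1. Now have -(79/165).
165 ≡ 1 (mod 4), so quadratic reciprocity gives (79/165) = (165/79). Reduce: 165 ≡ 7 (mod 79). Now have -(7/79).
Both 7 ≡ 3 and 79 ≡ 3 (mod 4), so reciprocity gives (7/79) = -(79/7). Reduce: 79 ≡ 2 (mod 7). Now have (2/7).
Factor out 2: 2 = 2. Since 7 ≡ 7 (mod 8), (2/7) = +1. Now have (1/7).
(1/7) = 1. Collecting the sign factors: 1.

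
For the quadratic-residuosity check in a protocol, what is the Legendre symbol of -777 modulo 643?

-1

Reduce the numerator: -777 ≡ 509 (mod 643), so (-777/643) = (509/643).
509 ≡ 1 (mod 4), so quadratic reciprocity gives (509/643) = (643/509). Reduce: 643 ≡ 134 (mod 509). Now have (134/509).
Factor out 2: 134 = 2·67. Since 509 ≡ 5 (mod 8), (2/509) = -1. Now have -(67/509).
509 ≡ 1 (mod 4), so quadratic reciprocity gives (67/509) = (509/67). Reduce: 509 ≡ 40 (mod 67). Now have -(40/67).
Factor out 2: 40 = 2^3·5. Since 67 ≡ 3 (mod 8), (2/67) = -1, and (2/67)^3 = -1. Now have (5/67).
5 ≡ 1 (mod 4), so quadratic reciprocity gives (5/67) = (67/5). Reduce: 67 ≡ 2 (mod 5). Now have (2/5).
Factor out 2: 2 = 2. Since 5 ≡ 5 (mod 8), (2/5) = -1. Now have -(1/5).
(1/5) = 1. Collecting the sign factors: -1.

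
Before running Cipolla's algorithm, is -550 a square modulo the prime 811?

yes

(-550/811)
  = (261/811)    [-550 ≡ 261 mod 811]
  = (811/261)    [QR: 261 ≡ 1 mod 4, sign kept]
  = (28/261)    [811 ≡ 28 mod 261]
  = (7/261)    [261 ≡ 5 mod 8 ⇒ (2/261)^2 = +1]
  = (261/7)    [QR: 261 ≡ 1 mod 4, sign kept]
  = (2/7)    [261 ≡ 2 mod 7]
  = (1/7)    [7 ≡ 7 mod 8 ⇒ (2/7) = +1]
  = 1    [(1/7) = 1]
The Legendre symbol is 1, so x^2 ≡ -550 (mod 811) has solution.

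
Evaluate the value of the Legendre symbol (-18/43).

1

Reduce the numerator: -18 ≡ 25 (mod 43), so (-18/43) = (25/43).
25 ≡ 1 (mod 4), so quadratic reciprocity gives (25/43) = (43/25). Reduce: 43 ≡ 18 (mod 25). Now have (18/25).
Factor out 2: 18 = 2·9. Since 25 ≡ 1 (mod 8), (2/25) = +1. Now have (9/25).
9 ≡ 1 (mod 4), so quadratic reciprocity gives (9/25) = (25/9). Reduce: 25 ≡ 7 (mod 9). Now have (7/9).
9 ≡ 1 (mod 4), so quadratic reciprocity gives (7/9) = (9/7). Reduce: 9 ≡ 2 (mod 7). Now have (2/7).
Factor out 2: 2 = 2. Since 7 ≡ 7 (mod 8), (2/7) = +1. Now have (1/7).
(1/7) = 1. Collecting the sign factors: 1.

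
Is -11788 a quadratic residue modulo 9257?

Reduce the numerator: -11788 ≡ 6726 (mod 9257), so (-11788/9257) = (6726/9257).
Factor out 2: 6726 = 2·3363. Since 9257 ≡ 1 (mod 8), (2/9257) = +1. Now have (3363/9257).
9257 ≡ 1 (mod 4), so quadratic reciprocity gives (3363/9257) = (9257/3363). Reduce: 9257 ≡ 2531 (mod 3363). Now have (2531/3363).
Both 2531 ≡ 3 and 3363 ≡ 3 (mod 4), so reciprocity gives (2531/3363) = -(3363/2531). Reduce: 3363 ≡ 832 (mod 2531). Now have -(832/2531).
Factor out 2: 832 = 2^6·13. Since 2531 ≡ 3 (mod 8), (2/2531) = -1, and (2/2531)^6 = +1. Now have -(13/2531).
13 ≡ 1 (mod 4), so quadratic reciprocity gives (13/2531) = (2531/13). Reduce: 2531 ≡ 9 (mod 13). Now have -(9/13).
9 ≡ 1 (mod 4), so quadratic reciprocity gives (9/13) = (13/9). Reduce: 13 ≡ 4 (mod 9). Now have -(4/9).
Factor out 2: 4 = 2^2. Since 9 ≡ 1 (mod 8), (2/9) = +1, and (2/9)^2 = +1. Now have -(1/9).
(1/9) = 1. Collecting the sign factors: -1.
The Legendre symbol is -1, so x^2 ≡ -11788 (mod 9257) has no solution.

no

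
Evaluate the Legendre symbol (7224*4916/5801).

1

By multiplicativity, (7224·4916/5801) = (7224/5801)·(4916/5801).
First factor (7224/5801):
(7224/5801)
  = (1423/5801)    [7224 ≡ 1423 mod 5801]
  = (5801/1423)    [QR: 5801 ≡ 1 mod 4, sign kept]
  = (109/1423)    [5801 ≡ 109 mod 1423]
  = (1423/109)    [QR: 109 ≡ 1 mod 4, sign kept]
  = (6/109)    [1423 ≡ 6 mod 109]
  = -(3/109)    [109 ≡ 5 mod 8 ⇒ (2/109) = -1]
  = -(109/3)    [QR: 109 ≡ 1 mod 4, sign kept]
  = -(1/3)    [109 ≡ 1 mod 3]
  = -1    [(1/3) = 1]
Second factor (4916/5801):
(4916/5801)
  = (1229/5801)    [5801 ≡ 1 mod 8 ⇒ (2/5801)^2 = +1]
  = (5801/1229)    [QR: 1229 ≡ 1 mod 4, sign kept]
  = (885/1229)    [5801 ≡ 885 mod 1229]
  = (1229/885)    [QR: 885 ≡ 1 mod 4, sign kept]
  = (344/885)    [1229 ≡ 344 mod 885]
  = -(43/885)    [885 ≡ 5 mod 8 ⇒ (2/885)^3 = -1]
  = -(885/43)    [QR: 885 ≡ 1 mod 4, sign kept]
  = -(25/43)    [885 ≡ 25 mod 43]
  = -(43/25)    [QR: 25 ≡ 1 mod 4, sign kept]
  = -(18/25)    [43 ≡ 18 mod 25]
  = -(9/25)    [25 ≡ 1 mod 8 ⇒ (2/25) = +1]
  = -(25/9)    [QR: 9 ≡ 1 mod 4, sign kept]
  = -(7/9)    [25 ≡ 7 mod 9]
  = -(9/7)    [QR: 9 ≡ 1 mod 4, sign kept]
  = -(2/7)    [9 ≡ 2 mod 7]
  = -(1/7)    [7 ≡ 7 mod 8 ⇒ (2/7) = +1]
  = -1    [(1/7) = 1]
Product: (-1)·(-1) = 1.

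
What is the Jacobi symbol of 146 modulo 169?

(146/169)
  = (73/169)    [169 ≡ 1 mod 8 ⇒ (2/169) = +1]
  = (169/73)    [QR: 73 ≡ 1 mod 4, sign kept]
  = (23/73)    [169 ≡ 23 mod 73]
  = (73/23)    [QR: 73 ≡ 1 mod 4, sign kept]
  = (4/23)    [73 ≡ 4 mod 23]
  = (1/23)    [23 ≡ 7 mod 8 ⇒ (2/23)^2 = +1]
  = 1    [(1/23) = 1]

1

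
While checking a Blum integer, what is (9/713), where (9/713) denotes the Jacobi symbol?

1

(9/713)
  = (713/9)    [QR: 9 ≡ 1 mod 4, sign kept]
  = (2/9)    [713 ≡ 2 mod 9]
  = (1/9)    [9 ≡ 1 mod 8 ⇒ (2/9) = +1]
  = 1    [(1/9) = 1]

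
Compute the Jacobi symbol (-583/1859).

0

(-583/1859)
  = (1276/1859)    [-583 ≡ 1276 mod 1859]
  = (319/1859)    [1859 ≡ 3 mod 8 ⇒ (2/1859)^2 = +1]
  = -(1859/319)    [QR: both ≡ 3 mod 4, sign flips]
  = -(264/319)    [1859 ≡ 264 mod 319]
  = -(33/319)    [319 ≡ 7 mod 8 ⇒ (2/319)^3 = +1]
  = -(319/33)    [QR: 33 ≡ 1 mod 4, sign kept]
  = -(22/33)    [319 ≡ 22 mod 33]
  = -(11/33)    [33 ≡ 1 mod 8 ⇒ (2/33) = +1]
  = -(33/11)    [QR: 33 ≡ 1 mod 4, sign kept]
  = -(0/11)    [33 ≡ 0 mod 11]
  = 0    [numerator 0, gcd > 1]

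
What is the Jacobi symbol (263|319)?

(263|319)
  = -(319|263)    [QR: both ≡ 3 mod 4, sign flips]
  = -(56|263)    [319 ≡ 56 mod 263]
  = -(7|263)    [263 ≡ 7 mod 8 ⇒ (2|263)^3 = +1]
  = (263|7)    [QR: both ≡ 3 mod 4, sign flips]
  = (4|7)    [263 ≡ 4 mod 7]
  = (1|7)    [7 ≡ 7 mod 8 ⇒ (2|7)^2 = +1]
  = 1    [(1|7) = 1]

1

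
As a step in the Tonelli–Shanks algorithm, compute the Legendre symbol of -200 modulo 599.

Pull out -1: (-200/599) = (-1/599)·(200/599). Since 599 ≡ 3 (mod 4), (-1/599) = -1. Now have -(200/599).
Factor out 2: 200 = 2^3·25. Since 599 ≡ 7 (mod 8), (2/599) = +1, and (2/599)^3 = +1. Now have -(25/599).
25 ≡ 1 (mod 4), so quadratic reciprocity gives (25/599) = (599/25). Reduce: 599 ≡ 24 (mod 25). Now have -(24/25).
Factor out 2: 24 = 2^3·3. Since 25 ≡ 1 (mod 8), (2/25) = +1, and (2/25)^3 = +1. Now have -(3/25).
25 ≡ 1 (mod 4), so quadratic reciprocity gives (3/25) = (25/3). Reduce: 25 ≡ 1 (mod 3). Now have -(1/3).
(1/3) = 1. Collecting the sign factors: -1.

-1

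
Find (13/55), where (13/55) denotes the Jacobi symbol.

(13/55)
  = (55/13)    [QR: 13 ≡ 1 mod 4, sign kept]
  = (3/13)    [55 ≡ 3 mod 13]
  = (13/3)    [QR: 13 ≡ 1 mod 4, sign kept]
  = (1/3)    [13 ≡ 1 mod 3]
  = 1    [(1/3) = 1]

1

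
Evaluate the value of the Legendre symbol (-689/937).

Pull out -1: (-689/937) = (-1/937)·(689/937). Since 937 ≡ 1 (mod 4), (-1/937) = +1. Now have (689/937).
689 ≡ 1 (mod 4), so quadratic reciprocity gives (689/937) = (937/689). Reduce: 937 ≡ 248 (mod 689). Now have (248/689).
Factor out 2: 248 = 2^3·31. Since 689 ≡ 1 (mod 8), (2/689) = +1, and (2/689)^3 = +1. Now have (31/689).
689 ≡ 1 (mod 4), so quadratic reciprocity gives (31/689) = (689/31). Reduce: 689 ≡ 7 (mod 31). Now have (7/31).
Both 7 ≡ 3 and 31 ≡ 3 (mod 4), so reciprocity gives (7/31) = -(31/7). Reduce: 31 ≡ 3 (mod 7). Now have -(3/7).
Both 3 ≡ 3 and 7 ≡ 3 (mod 4), so reciprocity gives (3/7) = -(7/3). Reduce: 7 ≡ 1 (mod 3). Now have (1/3).
(1/3) = 1. Collecting the sign factors: 1.

1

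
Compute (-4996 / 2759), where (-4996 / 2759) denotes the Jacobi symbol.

(-4996 / 2759)
  = (522 / 2759)    [-4996 ≡ 522 mod 2759]
  = (261 / 2759)    [2759 ≡ 7 mod 8 ⇒ (2 / 2759) = +1]
  = (2759 / 261)    [QR: 261 ≡ 1 mod 4, sign kept]
  = (149 / 261)    [2759 ≡ 149 mod 261]
  = (261 / 149)    [QR: 149 ≡ 1 mod 4, sign kept]
  = (112 / 149)    [261 ≡ 112 mod 149]
  = (7 / 149)    [149 ≡ 5 mod 8 ⇒ (2 / 149)^4 = +1]
  = (149 / 7)    [QR: 149 ≡ 1 mod 4, sign kept]
  = (2 / 7)    [149 ≡ 2 mod 7]
  = (1 / 7)    [7 ≡ 7 mod 8 ⇒ (2 / 7) = +1]
  = 1    [(1 / 7) = 1]

1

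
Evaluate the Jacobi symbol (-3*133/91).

By multiplicativity, (-3·133/91) = (-3/91)·(133/91).
First factor (-3/91):
(-3/91)
  = (88/91)    [-3 ≡ 88 mod 91]
  = -(11/91)    [91 ≡ 3 mod 8 ⇒ (2/91)^3 = -1]
  = (91/11)    [QR: both ≡ 3 mod 4, sign flips]
  = (3/11)    [91 ≡ 3 mod 11]
  = -(11/3)    [QR: both ≡ 3 mod 4, sign flips]
  = -(2/3)    [11 ≡ 2 mod 3]
  = (1/3)    [3 ≡ 3 mod 8 ⇒ (2/3) = -1]
  = 1    [(1/3) = 1]
Second factor (133/91):
(133/91)
  = (42/91)    [133 ≡ 42 mod 91]
  = -(21/91)    [91 ≡ 3 mod 8 ⇒ (2/91) = -1]
  = -(91/21)    [QR: 21 ≡ 1 mod 4, sign kept]
  = -(7/21)    [91 ≡ 7 mod 21]
  = -(21/7)    [QR: 21 ≡ 1 mod 4, sign kept]
  = -(0/7)    [21 ≡ 0 mod 7]
  = 0    [numerator 0, gcd > 1]
Product: (1)·(0) = 0.

0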